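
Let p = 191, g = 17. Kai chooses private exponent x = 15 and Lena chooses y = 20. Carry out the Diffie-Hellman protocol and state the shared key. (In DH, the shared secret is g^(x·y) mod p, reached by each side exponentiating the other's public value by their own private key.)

153

Kai sends A = g^x mod p = 17^15 mod 191.
17^1 ≡ 17 (mod 191)
17^2 = (17^1)^2 ≡ 17^2 = 289 ≡ 98 (mod 191)
17^4 = (17^2)^2 ≡ 98^2 = 9604 ≡ 54 (mod 191)
17^8 = (17^4)^2 ≡ 54^2 = 2916 ≡ 51 (mod 191)
17^15 = 17^8 · 17^4 · 17^2 · 17^1 ≡ 51 · 54 · 98 · 17 ≡ 153 (mod 191).
So A = 153. Lena then computes K = A^y mod p = 153^20 mod 191.
153^1 ≡ 153 (mod 191)
153^2 = (153^1)^2 ≡ 153^2 = 23409 ≡ 107 (mod 191)
153^4 = (153^2)^2 ≡ 107^2 = 11449 ≡ 180 (mod 191)
153^8 = (153^4)^2 ≡ 180^2 = 32400 ≡ 121 (mod 191)
153^16 = (153^8)^2 ≡ 121^2 = 14641 ≡ 125 (mod 191)
153^20 = 153^16 · 153^4 ≡ 125 · 180 ≡ 153 (mod 191).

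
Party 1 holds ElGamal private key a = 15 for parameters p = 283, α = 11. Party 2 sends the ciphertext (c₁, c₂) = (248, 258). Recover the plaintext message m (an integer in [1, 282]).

234

Shared mask s = c₁^a mod p = 248^15 mod 283.
248^1 ≡ 248 (mod 283)
248^2 = (248^1)^2 ≡ 248^2 = 61504 ≡ 93 (mod 283)
248^4 = (248^2)^2 ≡ 93^2 = 8649 ≡ 159 (mod 283)
248^8 = (248^4)^2 ≡ 159^2 = 25281 ≡ 94 (mod 283)
248^15 = 248^8 · 248^4 · 248^2 · 248^1 ≡ 94 · 159 · 93 · 248 ≡ 168 (mod 283).
So s = 168; s⁻¹ ≡ 251 (mod 283).
m = c₂ · s⁻¹ mod 283 = 258 · 251 mod 283 = 234.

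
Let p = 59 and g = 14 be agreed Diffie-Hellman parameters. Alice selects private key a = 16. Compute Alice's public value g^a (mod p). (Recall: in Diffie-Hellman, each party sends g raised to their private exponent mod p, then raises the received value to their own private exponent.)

Public value = 14^16 (mod 59).
14^1 ≡ 14 (mod 59)
14^2 = (14^1)^2 ≡ 14^2 = 196 ≡ 19 (mod 59)
14^4 = (14^2)^2 ≡ 19^2 = 361 ≡ 7 (mod 59)
14^8 = (14^4)^2 ≡ 7^2 = 49 ≡ 49 (mod 59)
14^16 = (14^8)^2 ≡ 49^2 = 2401 ≡ 41 (mod 59)

41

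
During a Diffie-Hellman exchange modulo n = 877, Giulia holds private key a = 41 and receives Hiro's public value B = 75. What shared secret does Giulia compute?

Shared key K = 75^41 mod 877.
75^1 ≡ 75 (mod 877)
75^2 = (75^1)^2 ≡ 75^2 = 5625 ≡ 363 (mod 877)
75^4 = (75^2)^2 ≡ 363^2 = 131769 ≡ 219 (mod 877)
75^8 = (75^4)^2 ≡ 219^2 = 47961 ≡ 603 (mod 877)
75^16 = (75^8)^2 ≡ 603^2 = 363609 ≡ 531 (mod 877)
75^32 = (75^16)^2 ≡ 531^2 = 281961 ≡ 444 (mod 877)
75^41 = 75^32 · 75^8 · 75^1 ≡ 444 · 603 · 75 ≡ 108 (mod 877).

108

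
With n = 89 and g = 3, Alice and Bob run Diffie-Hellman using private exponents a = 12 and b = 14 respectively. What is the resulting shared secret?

Alice sends A = g^a mod n = 3^12 mod 89.
3^1 ≡ 3 (mod 89)
3^2 = (3^1)^2 ≡ 3^2 = 9 ≡ 9 (mod 89)
3^4 = (3^2)^2 ≡ 9^2 = 81 ≡ 81 (mod 89)
3^8 = (3^4)^2 ≡ 81^2 = 6561 ≡ 64 (mod 89)
3^12 = 3^8 · 3^4 ≡ 64 · 81 ≡ 22 (mod 89).
So A = 22. Bob then computes K = A^b mod n = 22^14 mod 89.
22^1 ≡ 22 (mod 89)
22^2 = (22^1)^2 ≡ 22^2 = 484 ≡ 39 (mod 89)
22^4 = (22^2)^2 ≡ 39^2 = 1521 ≡ 8 (mod 89)
22^8 = (22^4)^2 ≡ 8^2 = 64 ≡ 64 (mod 89)
22^14 = 22^8 · 22^4 · 22^2 ≡ 64 · 8 · 39 ≡ 32 (mod 89).

32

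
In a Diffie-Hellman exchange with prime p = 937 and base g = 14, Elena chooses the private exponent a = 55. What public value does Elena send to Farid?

67

Public value = 14^55 mod 937.
14^1 ≡ 14 (mod 937)
14^2 = (14^1)^2 ≡ 14^2 = 196 ≡ 196 (mod 937)
14^4 = (14^2)^2 ≡ 196^2 = 38416 ≡ 936 (mod 937)
14^8 = (14^4)^2 ≡ 936^2 = 876096 ≡ 1 (mod 937)
14^16 = (14^8)^2 ≡ 1^2 = 1 ≡ 1 (mod 937)
14^32 = (14^16)^2 ≡ 1^2 = 1 ≡ 1 (mod 937)
14^55 = 14^32 · 14^16 · 14^4 · 14^2 · 14^1 ≡ 1 · 1 · 936 · 196 · 14 ≡ 67 (mod 937).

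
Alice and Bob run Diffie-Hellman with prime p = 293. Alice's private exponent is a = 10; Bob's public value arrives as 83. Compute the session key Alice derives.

Shared key K = 83^10 mod 293.
83^1 ≡ 83 (mod 293)
83^2 = (83^1)^2 ≡ 83^2 = 6889 ≡ 150 (mod 293)
83^4 = (83^2)^2 ≡ 150^2 = 22500 ≡ 232 (mod 293)
83^8 = (83^4)^2 ≡ 232^2 = 53824 ≡ 205 (mod 293)
83^10 = 83^8 · 83^2 ≡ 205 · 150 ≡ 278 (mod 293).

278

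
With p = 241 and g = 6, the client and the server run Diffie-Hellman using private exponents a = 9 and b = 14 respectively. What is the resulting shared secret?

The client sends A = g^a mod p = 6^9 mod 241.
6^1 ≡ 6 (mod 241)
6^2 = (6^1)^2 ≡ 6^2 = 36 ≡ 36 (mod 241)
6^4 = (6^2)^2 ≡ 36^2 = 1296 ≡ 91 (mod 241)
6^8 = (6^4)^2 ≡ 91^2 = 8281 ≡ 87 (mod 241)
6^9 = 6^8 · 6^1 ≡ 87 · 6 ≡ 40 (mod 241).
So A = 40. The server then computes K = A^b mod p = 40^14 mod 241.
40^1 ≡ 40 (mod 241)
40^2 = (40^1)^2 ≡ 40^2 = 1600 ≡ 154 (mod 241)
40^4 = (40^2)^2 ≡ 154^2 = 23716 ≡ 98 (mod 241)
40^8 = (40^4)^2 ≡ 98^2 = 9604 ≡ 205 (mod 241)
40^14 = 40^8 · 40^4 · 40^2 ≡ 205 · 98 · 154 ≡ 143 (mod 241).

143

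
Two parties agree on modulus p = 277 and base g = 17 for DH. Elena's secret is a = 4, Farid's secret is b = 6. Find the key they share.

236

Farid sends B = g^b mod p = 17^6 mod 277.
17^1 ≡ 17 (mod 277)
17^2 = (17^1)^2 ≡ 17^2 = 289 ≡ 12 (mod 277)
17^4 = (17^2)^2 ≡ 12^2 = 144 ≡ 144 (mod 277)
17^6 = 17^4 · 17^2 ≡ 144 · 12 ≡ 66 (mod 277).
So B = 66. Elena then computes K = B^a mod p = 66^4 mod 277.
66^1 ≡ 66 (mod 277)
66^2 = (66^1)^2 ≡ 66^2 = 4356 ≡ 201 (mod 277)
66^4 = (66^2)^2 ≡ 201^2 = 40401 ≡ 236 (mod 277)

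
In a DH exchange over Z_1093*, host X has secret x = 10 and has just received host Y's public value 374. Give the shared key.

10

Shared key K = 374^10 mod 1093.
374^1 ≡ 374 (mod 1093)
374^2 = (374^1)^2 ≡ 374^2 = 139876 ≡ 1065 (mod 1093)
374^4 = (374^2)^2 ≡ 1065^2 = 1134225 ≡ 784 (mod 1093)
374^8 = (374^4)^2 ≡ 784^2 = 614656 ≡ 390 (mod 1093)
374^10 = 374^8 · 374^2 ≡ 390 · 1065 ≡ 10 (mod 1093).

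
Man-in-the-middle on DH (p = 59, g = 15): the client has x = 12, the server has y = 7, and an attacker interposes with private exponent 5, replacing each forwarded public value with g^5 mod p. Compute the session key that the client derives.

48

The client receives an attacker's public value M = 15^5 mod 59 instead of the honest one.
15^1 ≡ 15 (mod 59)
15^2 = (15^1)^2 ≡ 15^2 = 225 ≡ 48 (mod 59)
15^4 = (15^2)^2 ≡ 48^2 = 2304 ≡ 3 (mod 59)
15^5 = 15^4 · 15^1 ≡ 3 · 15 ≡ 45 (mod 59).
So M = 45. The client computes K = M^12 mod 59.
45^1 ≡ 45 (mod 59)
45^2 = (45^1)^2 ≡ 45^2 = 2025 ≡ 19 (mod 59)
45^4 = (45^2)^2 ≡ 19^2 = 361 ≡ 7 (mod 59)
45^8 = (45^4)^2 ≡ 7^2 = 49 ≡ 49 (mod 59)
45^12 = 45^8 · 45^4 ≡ 49 · 7 ≡ 48 (mod 59).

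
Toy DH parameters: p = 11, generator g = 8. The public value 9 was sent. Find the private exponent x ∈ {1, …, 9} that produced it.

Try successive powers of 8 modulo 11:
8^1 ≡ 8
8^2 ≡ 9
Found: x = 2.

2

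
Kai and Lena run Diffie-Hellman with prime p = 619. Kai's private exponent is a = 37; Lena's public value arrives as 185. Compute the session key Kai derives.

Shared key K = 185^37 mod 619.
185^1 ≡ 185 (mod 619)
185^2 = (185^1)^2 ≡ 185^2 = 34225 ≡ 180 (mod 619)
185^4 = (185^2)^2 ≡ 180^2 = 32400 ≡ 212 (mod 619)
185^8 = (185^4)^2 ≡ 212^2 = 44944 ≡ 376 (mod 619)
185^16 = (185^8)^2 ≡ 376^2 = 141376 ≡ 244 (mod 619)
185^32 = (185^16)^2 ≡ 244^2 = 59536 ≡ 112 (mod 619)
185^37 = 185^32 · 185^4 · 185^1 ≡ 112 · 212 · 185 ≡ 216 (mod 619).

216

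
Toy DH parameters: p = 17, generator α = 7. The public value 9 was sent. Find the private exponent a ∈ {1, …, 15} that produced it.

6

Try successive powers of 7 modulo 17:
7^1 ≡ 7
7^2 ≡ 15
7^3 ≡ 3
7^4 ≡ 4
7^5 ≡ 11
7^6 ≡ 9
Found: a = 6.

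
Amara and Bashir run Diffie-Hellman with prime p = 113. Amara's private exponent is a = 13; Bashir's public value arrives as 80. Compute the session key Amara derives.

39

Shared key K = 80^13 mod 113.
80^1 ≡ 80 (mod 113)
80^2 = (80^1)^2 ≡ 80^2 = 6400 ≡ 72 (mod 113)
80^4 = (80^2)^2 ≡ 72^2 = 5184 ≡ 99 (mod 113)
80^8 = (80^4)^2 ≡ 99^2 = 9801 ≡ 83 (mod 113)
80^13 = 80^8 · 80^4 · 80^1 ≡ 83 · 99 · 80 ≡ 39 (mod 113).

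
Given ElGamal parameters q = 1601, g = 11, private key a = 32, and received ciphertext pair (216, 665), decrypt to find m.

1567

Shared mask s = c₁^a mod q = 216^32 mod 1601.
216^1 ≡ 216 (mod 1601)
216^2 = (216^1)^2 ≡ 216^2 = 46656 ≡ 227 (mod 1601)
216^4 = (216^2)^2 ≡ 227^2 = 51529 ≡ 297 (mod 1601)
216^8 = (216^4)^2 ≡ 297^2 = 88209 ≡ 154 (mod 1601)
216^16 = (216^8)^2 ≡ 154^2 = 23716 ≡ 1302 (mod 1601)
216^32 = (216^16)^2 ≡ 1302^2 = 1695204 ≡ 1346 (mod 1601)
So s = 1346; s⁻¹ ≡ 1105 (mod 1601).
m = c₂ · s⁻¹ mod 1601 = 665 · 1105 mod 1601 = 1567.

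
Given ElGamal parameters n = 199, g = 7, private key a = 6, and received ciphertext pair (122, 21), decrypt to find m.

68

Shared mask s = c₁^a mod n = 122^6 mod 199.
122^1 ≡ 122 (mod 199)
122^2 = (122^1)^2 ≡ 122^2 = 14884 ≡ 158 (mod 199)
122^4 = (122^2)^2 ≡ 158^2 = 24964 ≡ 89 (mod 199)
122^6 = 122^4 · 122^2 ≡ 89 · 158 ≡ 132 (mod 199).
So s = 132; s⁻¹ ≡ 98 (mod 199).
m = c₂ · s⁻¹ mod 199 = 21 · 98 mod 199 = 68.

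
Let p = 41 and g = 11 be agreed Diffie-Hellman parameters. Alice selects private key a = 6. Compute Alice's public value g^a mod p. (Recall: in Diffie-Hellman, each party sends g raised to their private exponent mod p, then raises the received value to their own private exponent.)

33

Public value = 11^6 mod 41.
11^1 ≡ 11 (mod 41)
11^2 = (11^1)^2 ≡ 11^2 = 121 ≡ 39 (mod 41)
11^4 = (11^2)^2 ≡ 39^2 = 1521 ≡ 4 (mod 41)
11^6 = 11^4 · 11^2 ≡ 4 · 39 ≡ 33 (mod 41).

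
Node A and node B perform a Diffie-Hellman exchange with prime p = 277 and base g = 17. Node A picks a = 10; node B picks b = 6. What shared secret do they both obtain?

Node A sends A = g^a mod p = 17^10 mod 277.
17^1 ≡ 17 (mod 277)
17^2 = (17^1)^2 ≡ 17^2 = 289 ≡ 12 (mod 277)
17^4 = (17^2)^2 ≡ 12^2 = 144 ≡ 144 (mod 277)
17^8 = (17^4)^2 ≡ 144^2 = 20736 ≡ 238 (mod 277)
17^10 = 17^8 · 17^2 ≡ 238 · 12 ≡ 86 (mod 277).
So A = 86. Node B then computes K = A^b mod p = 86^6 mod 277.
86^1 ≡ 86 (mod 277)
86^2 = (86^1)^2 ≡ 86^2 = 7396 ≡ 194 (mod 277)
86^4 = (86^2)^2 ≡ 194^2 = 37636 ≡ 241 (mod 277)
86^6 = 86^4 · 86^2 ≡ 241 · 194 ≡ 218 (mod 277).

218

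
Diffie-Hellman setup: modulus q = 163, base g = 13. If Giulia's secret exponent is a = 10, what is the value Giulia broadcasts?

115

Public value = 13^10 (mod 163).
13^1 ≡ 13 (mod 163)
13^2 = (13^1)^2 ≡ 13^2 = 169 ≡ 6 (mod 163)
13^4 = (13^2)^2 ≡ 6^2 = 36 ≡ 36 (mod 163)
13^8 = (13^4)^2 ≡ 36^2 = 1296 ≡ 155 (mod 163)
13^10 = 13^8 · 13^2 ≡ 155 · 6 ≡ 115 (mod 163).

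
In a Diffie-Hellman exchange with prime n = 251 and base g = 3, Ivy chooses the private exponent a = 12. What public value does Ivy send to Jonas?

74

Public value = 3^12 mod 251.
3^1 ≡ 3 (mod 251)
3^2 = (3^1)^2 ≡ 3^2 = 9 ≡ 9 (mod 251)
3^4 = (3^2)^2 ≡ 9^2 = 81 ≡ 81 (mod 251)
3^8 = (3^4)^2 ≡ 81^2 = 6561 ≡ 35 (mod 251)
3^12 = 3^8 · 3^4 ≡ 35 · 81 ≡ 74 (mod 251).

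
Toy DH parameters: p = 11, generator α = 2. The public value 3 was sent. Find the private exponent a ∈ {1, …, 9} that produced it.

8

Try successive powers of 2 modulo 11:
2^1 ≡ 2
2^2 ≡ 4
2^3 ≡ 8
2^4 ≡ 5
2^5 ≡ 10
2^6 ≡ 9
2^7 ≡ 7
2^8 ≡ 3
Found: a = 8.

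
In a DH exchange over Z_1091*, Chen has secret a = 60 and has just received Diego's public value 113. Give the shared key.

Shared key K = 113^60 mod 1091.
113^1 ≡ 113 (mod 1091)
113^2 = (113^1)^2 ≡ 113^2 = 12769 ≡ 768 (mod 1091)
113^4 = (113^2)^2 ≡ 768^2 = 589824 ≡ 684 (mod 1091)
113^8 = (113^4)^2 ≡ 684^2 = 467856 ≡ 908 (mod 1091)
113^16 = (113^8)^2 ≡ 908^2 = 824464 ≡ 759 (mod 1091)
113^32 = (113^16)^2 ≡ 759^2 = 576081 ≡ 33 (mod 1091)
113^60 = 113^32 · 113^16 · 113^8 · 113^4 ≡ 33 · 759 · 908 · 684 ≡ 705 (mod 1091).

705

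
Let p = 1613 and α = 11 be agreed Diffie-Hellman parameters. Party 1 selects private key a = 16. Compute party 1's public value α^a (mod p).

740

Public value = 11^16 (mod 1613).
11^1 ≡ 11 (mod 1613)
11^2 = (11^1)^2 ≡ 11^2 = 121 ≡ 121 (mod 1613)
11^4 = (11^2)^2 ≡ 121^2 = 14641 ≡ 124 (mod 1613)
11^8 = (11^4)^2 ≡ 124^2 = 15376 ≡ 859 (mod 1613)
11^16 = (11^8)^2 ≡ 859^2 = 737881 ≡ 740 (mod 1613)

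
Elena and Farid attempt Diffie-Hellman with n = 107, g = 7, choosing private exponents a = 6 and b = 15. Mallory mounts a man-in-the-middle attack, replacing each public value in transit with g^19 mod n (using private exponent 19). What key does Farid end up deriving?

77

Farid receives Mallory's public value M = 7^19 mod 107 instead of the honest one.
7^1 ≡ 7 (mod 107)
7^2 = (7^1)^2 ≡ 7^2 = 49 ≡ 49 (mod 107)
7^4 = (7^2)^2 ≡ 49^2 = 2401 ≡ 47 (mod 107)
7^8 = (7^4)^2 ≡ 47^2 = 2209 ≡ 69 (mod 107)
7^16 = (7^8)^2 ≡ 69^2 = 4761 ≡ 53 (mod 107)
7^19 = 7^16 · 7^2 · 7^1 ≡ 53 · 49 · 7 ≡ 96 (mod 107).
So M = 96. Farid computes K = M^15 mod 107.
96^1 ≡ 96 (mod 107)
96^2 = (96^1)^2 ≡ 96^2 = 9216 ≡ 14 (mod 107)
96^4 = (96^2)^2 ≡ 14^2 = 196 ≡ 89 (mod 107)
96^8 = (96^4)^2 ≡ 89^2 = 7921 ≡ 3 (mod 107)
96^15 = 96^8 · 96^4 · 96^2 · 96^1 ≡ 3 · 89 · 14 · 96 ≡ 77 (mod 107).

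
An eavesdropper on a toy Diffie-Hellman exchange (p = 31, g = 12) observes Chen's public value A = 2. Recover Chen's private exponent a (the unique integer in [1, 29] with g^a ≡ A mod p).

Try successive powers of 12 modulo 31:
12^1 ≡ 12
12^2 ≡ 20
12^3 ≡ 23
12^4 ≡ 28
12^5 ≡ 26
12^6 ≡ 2
Found: a = 6.

6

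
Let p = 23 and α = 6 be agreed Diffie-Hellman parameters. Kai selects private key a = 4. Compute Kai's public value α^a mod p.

8

Public value = 6^4 mod 23.
6^1 ≡ 6 (mod 23)
6^2 = (6^1)^2 ≡ 6^2 = 36 ≡ 13 (mod 23)
6^4 = (6^2)^2 ≡ 13^2 = 169 ≡ 8 (mod 23)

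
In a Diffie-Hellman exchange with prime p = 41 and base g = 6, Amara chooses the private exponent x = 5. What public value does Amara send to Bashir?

27

Public value = 6^5 mod 41.
6^1 ≡ 6 (mod 41)
6^2 = (6^1)^2 ≡ 6^2 = 36 ≡ 36 (mod 41)
6^4 = (6^2)^2 ≡ 36^2 = 1296 ≡ 25 (mod 41)
6^5 = 6^4 · 6^1 ≡ 25 · 6 ≡ 27 (mod 41).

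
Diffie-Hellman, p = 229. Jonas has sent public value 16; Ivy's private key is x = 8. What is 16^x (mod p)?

161

Shared key K = 16^8 mod 229.
16^1 ≡ 16 (mod 229)
16^2 = (16^1)^2 ≡ 16^2 = 256 ≡ 27 (mod 229)
16^4 = (16^2)^2 ≡ 27^2 = 729 ≡ 42 (mod 229)
16^8 = (16^4)^2 ≡ 42^2 = 1764 ≡ 161 (mod 229)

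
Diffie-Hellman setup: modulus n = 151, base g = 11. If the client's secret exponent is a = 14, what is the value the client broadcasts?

138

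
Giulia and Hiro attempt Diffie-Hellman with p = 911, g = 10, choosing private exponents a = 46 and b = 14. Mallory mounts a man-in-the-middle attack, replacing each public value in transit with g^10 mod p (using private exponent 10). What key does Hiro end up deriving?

Hiro receives Mallory's public value M = 10^10 mod 911 instead of the honest one.
10^1 ≡ 10 (mod 911)
10^2 = (10^1)^2 ≡ 10^2 = 100 ≡ 100 (mod 911)
10^4 = (10^2)^2 ≡ 100^2 = 10000 ≡ 890 (mod 911)
10^8 = (10^4)^2 ≡ 890^2 = 792100 ≡ 441 (mod 911)
10^10 = 10^8 · 10^2 ≡ 441 · 100 ≡ 372 (mod 911).
So M = 372. Hiro computes K = M^14 mod 911.
372^1 ≡ 372 (mod 911)
372^2 = (372^1)^2 ≡ 372^2 = 138384 ≡ 823 (mod 911)
372^4 = (372^2)^2 ≡ 823^2 = 677329 ≡ 456 (mod 911)
372^8 = (372^4)^2 ≡ 456^2 = 207936 ≡ 228 (mod 911)
372^14 = 372^8 · 372^4 · 372^2 ≡ 228 · 456 · 823 ≡ 900 (mod 911).

900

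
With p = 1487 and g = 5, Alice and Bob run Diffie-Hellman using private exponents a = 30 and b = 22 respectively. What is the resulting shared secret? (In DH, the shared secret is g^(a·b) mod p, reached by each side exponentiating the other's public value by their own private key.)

Alice sends A = g^a mod p = 5^30 mod 1487.
5^1 ≡ 5 (mod 1487)
5^2 = (5^1)^2 ≡ 5^2 = 25 ≡ 25 (mod 1487)
5^4 = (5^2)^2 ≡ 25^2 = 625 ≡ 625 (mod 1487)
5^8 = (5^4)^2 ≡ 625^2 = 390625 ≡ 1031 (mod 1487)
5^16 = (5^8)^2 ≡ 1031^2 = 1062961 ≡ 1243 (mod 1487)
5^30 = 5^16 · 5^8 · 5^4 · 5^2 ≡ 1243 · 1031 · 625 · 25 ≡ 716 (mod 1487).
So A = 716. Bob then computes K = A^b mod p = 716^22 mod 1487.
716^1 ≡ 716 (mod 1487)
716^2 = (716^1)^2 ≡ 716^2 = 512656 ≡ 1128 (mod 1487)
716^4 = (716^2)^2 ≡ 1128^2 = 1272384 ≡ 999 (mod 1487)
716^8 = (716^4)^2 ≡ 999^2 = 998001 ≡ 224 (mod 1487)
716^16 = (716^8)^2 ≡ 224^2 = 50176 ≡ 1105 (mod 1487)
716^22 = 716^16 · 716^4 · 716^2 ≡ 1105 · 999 · 1128 ≡ 578 (mod 1487).

578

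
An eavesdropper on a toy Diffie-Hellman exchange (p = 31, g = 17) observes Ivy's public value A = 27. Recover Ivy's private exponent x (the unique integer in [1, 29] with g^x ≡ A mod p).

9

Try successive powers of 17 modulo 31:
17^1 ≡ 17
17^2 ≡ 10
17^3 ≡ 15
17^4 ≡ 7
17^5 ≡ 26
17^6 ≡ 8
17^7 ≡ 12
17^8 ≡ 18
17^9 ≡ 27
Found: x = 9.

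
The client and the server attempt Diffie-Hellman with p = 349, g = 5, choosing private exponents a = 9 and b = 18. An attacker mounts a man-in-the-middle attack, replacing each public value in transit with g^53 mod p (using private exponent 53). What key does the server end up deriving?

The server receives an attacker's public value M = 5^53 mod 349 instead of the honest one.
5^1 ≡ 5 (mod 349)
5^2 = (5^1)^2 ≡ 5^2 = 25 ≡ 25 (mod 349)
5^4 = (5^2)^2 ≡ 25^2 = 625 ≡ 276 (mod 349)
5^8 = (5^4)^2 ≡ 276^2 = 76176 ≡ 94 (mod 349)
5^16 = (5^8)^2 ≡ 94^2 = 8836 ≡ 111 (mod 349)
5^32 = (5^16)^2 ≡ 111^2 = 12321 ≡ 106 (mod 349)
5^53 = 5^32 · 5^16 · 5^4 · 5^1 ≡ 106 · 111 · 276 · 5 ≡ 204 (mod 349).
So M = 204. The server computes K = M^18 mod 349.
204^1 ≡ 204 (mod 349)
204^2 = (204^1)^2 ≡ 204^2 = 41616 ≡ 85 (mod 349)
204^4 = (204^2)^2 ≡ 85^2 = 7225 ≡ 245 (mod 349)
204^8 = (204^4)^2 ≡ 245^2 = 60025 ≡ 346 (mod 349)
204^16 = (204^8)^2 ≡ 346^2 = 119716 ≡ 9 (mod 349)
204^18 = 204^16 · 204^2 ≡ 9 · 85 ≡ 67 (mod 349).

67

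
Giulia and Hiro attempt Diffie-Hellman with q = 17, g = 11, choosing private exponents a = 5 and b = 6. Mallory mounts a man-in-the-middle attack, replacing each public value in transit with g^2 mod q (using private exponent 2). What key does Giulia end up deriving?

15

Giulia receives Mallory's public value M = 11^2 mod 17 instead of the honest one.
11^1 ≡ 11 (mod 17)
11^2 = (11^1)^2 ≡ 11^2 = 121 ≡ 2 (mod 17)
So M = 2. Giulia computes K = M^5 mod 17.
2^1 ≡ 2 (mod 17)
2^2 = (2^1)^2 ≡ 2^2 = 4 ≡ 4 (mod 17)
2^4 = (2^2)^2 ≡ 4^2 = 16 ≡ 16 (mod 17)
2^5 = 2^4 · 2^1 ≡ 16 · 2 ≡ 15 (mod 17).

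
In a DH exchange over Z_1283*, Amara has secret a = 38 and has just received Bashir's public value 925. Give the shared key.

Shared key K = 925^38 mod 1283.
925^1 ≡ 925 (mod 1283)
925^2 = (925^1)^2 ≡ 925^2 = 855625 ≡ 1147 (mod 1283)
925^4 = (925^2)^2 ≡ 1147^2 = 1315609 ≡ 534 (mod 1283)
925^8 = (925^4)^2 ≡ 534^2 = 285156 ≡ 330 (mod 1283)
925^16 = (925^8)^2 ≡ 330^2 = 108900 ≡ 1128 (mod 1283)
925^32 = (925^16)^2 ≡ 1128^2 = 1272384 ≡ 931 (mod 1283)
925^38 = 925^32 · 925^4 · 925^2 ≡ 931 · 534 · 1147 ≡ 1156 (mod 1283).

1156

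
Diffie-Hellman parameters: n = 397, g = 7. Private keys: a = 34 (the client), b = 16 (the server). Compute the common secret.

394

The server sends B = g^b mod n = 7^16 mod 397.
7^1 ≡ 7 (mod 397)
7^2 = (7^1)^2 ≡ 7^2 = 49 ≡ 49 (mod 397)
7^4 = (7^2)^2 ≡ 49^2 = 2401 ≡ 19 (mod 397)
7^8 = (7^4)^2 ≡ 19^2 = 361 ≡ 361 (mod 397)
7^16 = (7^8)^2 ≡ 361^2 = 130321 ≡ 105 (mod 397)
So B = 105. The client then computes K = B^a mod n = 105^34 mod 397.
105^1 ≡ 105 (mod 397)
105^2 = (105^1)^2 ≡ 105^2 = 11025 ≡ 306 (mod 397)
105^4 = (105^2)^2 ≡ 306^2 = 93636 ≡ 341 (mod 397)
105^8 = (105^4)^2 ≡ 341^2 = 116281 ≡ 357 (mod 397)
105^16 = (105^8)^2 ≡ 357^2 = 127449 ≡ 12 (mod 397)
105^32 = (105^16)^2 ≡ 12^2 = 144 ≡ 144 (mod 397)
105^34 = 105^32 · 105^2 ≡ 144 · 306 ≡ 394 (mod 397).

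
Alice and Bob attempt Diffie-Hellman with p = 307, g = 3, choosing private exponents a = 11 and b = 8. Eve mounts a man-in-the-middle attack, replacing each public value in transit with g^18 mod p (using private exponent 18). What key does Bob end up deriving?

114

Bob receives Eve's public value M = 3^18 mod 307 instead of the honest one.
3^1 ≡ 3 (mod 307)
3^2 = (3^1)^2 ≡ 3^2 = 9 ≡ 9 (mod 307)
3^4 = (3^2)^2 ≡ 9^2 = 81 ≡ 81 (mod 307)
3^8 = (3^4)^2 ≡ 81^2 = 6561 ≡ 114 (mod 307)
3^16 = (3^8)^2 ≡ 114^2 = 12996 ≡ 102 (mod 307)
3^18 = 3^16 · 3^2 ≡ 102 · 9 ≡ 304 (mod 307).
So M = 304. Bob computes K = M^8 mod 307.
304^1 ≡ 304 (mod 307)
304^2 = (304^1)^2 ≡ 304^2 = 92416 ≡ 9 (mod 307)
304^4 = (304^2)^2 ≡ 9^2 = 81 ≡ 81 (mod 307)
304^8 = (304^4)^2 ≡ 81^2 = 6561 ≡ 114 (mod 307)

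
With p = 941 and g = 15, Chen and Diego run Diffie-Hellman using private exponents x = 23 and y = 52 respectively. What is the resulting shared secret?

538

Chen sends A = g^x mod p = 15^23 mod 941.
15^1 ≡ 15 (mod 941)
15^2 = (15^1)^2 ≡ 15^2 = 225 ≡ 225 (mod 941)
15^4 = (15^2)^2 ≡ 225^2 = 50625 ≡ 752 (mod 941)
15^8 = (15^4)^2 ≡ 752^2 = 565504 ≡ 904 (mod 941)
15^16 = (15^8)^2 ≡ 904^2 = 817216 ≡ 428 (mod 941)
15^23 = 15^16 · 15^4 · 15^2 · 15^1 ≡ 428 · 752 · 225 · 15 ≡ 889 (mod 941).
So A = 889. Diego then computes K = A^y mod p = 889^52 mod 941.
889^1 ≡ 889 (mod 941)
889^2 = (889^1)^2 ≡ 889^2 = 790321 ≡ 822 (mod 941)
889^4 = (889^2)^2 ≡ 822^2 = 675684 ≡ 46 (mod 941)
889^8 = (889^4)^2 ≡ 46^2 = 2116 ≡ 234 (mod 941)
889^16 = (889^8)^2 ≡ 234^2 = 54756 ≡ 178 (mod 941)
889^32 = (889^16)^2 ≡ 178^2 = 31684 ≡ 631 (mod 941)
889^52 = 889^32 · 889^16 · 889^4 ≡ 631 · 178 · 46 ≡ 538 (mod 941).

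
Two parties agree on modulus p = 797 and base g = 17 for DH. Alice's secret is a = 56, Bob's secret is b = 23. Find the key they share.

Alice sends A = g^a mod p = 17^56 mod 797.
17^1 ≡ 17 (mod 797)
17^2 = (17^1)^2 ≡ 17^2 = 289 ≡ 289 (mod 797)
17^4 = (17^2)^2 ≡ 289^2 = 83521 ≡ 633 (mod 797)
17^8 = (17^4)^2 ≡ 633^2 = 400689 ≡ 595 (mod 797)
17^16 = (17^8)^2 ≡ 595^2 = 354025 ≡ 157 (mod 797)
17^32 = (17^16)^2 ≡ 157^2 = 24649 ≡ 739 (mod 797)
17^56 = 17^32 · 17^16 · 17^8 ≡ 739 · 157 · 595 ≡ 733 (mod 797).
So A = 733. Bob then computes K = A^b mod p = 733^23 mod 797.
733^1 ≡ 733 (mod 797)
733^2 = (733^1)^2 ≡ 733^2 = 537289 ≡ 111 (mod 797)
733^4 = (733^2)^2 ≡ 111^2 = 12321 ≡ 366 (mod 797)
733^8 = (733^4)^2 ≡ 366^2 = 133956 ≡ 60 (mod 797)
733^16 = (733^8)^2 ≡ 60^2 = 3600 ≡ 412 (mod 797)
733^23 = 733^16 · 733^4 · 733^2 · 733^1 ≡ 412 · 366 · 111 · 733 ≡ 610 (mod 797).

610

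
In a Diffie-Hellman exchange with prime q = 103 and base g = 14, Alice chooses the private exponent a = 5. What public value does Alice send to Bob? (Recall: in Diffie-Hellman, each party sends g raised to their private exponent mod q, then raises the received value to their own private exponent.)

Public value = 14^5 (mod 103).
14^1 ≡ 14 (mod 103)
14^2 = (14^1)^2 ≡ 14^2 = 196 ≡ 93 (mod 103)
14^4 = (14^2)^2 ≡ 93^2 = 8649 ≡ 100 (mod 103)
14^5 = 14^4 · 14^1 ≡ 100 · 14 ≡ 61 (mod 103).

61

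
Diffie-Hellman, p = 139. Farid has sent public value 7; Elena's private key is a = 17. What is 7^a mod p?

Shared key K = 7^17 mod 139.
7^1 ≡ 7 (mod 139)
7^2 = (7^1)^2 ≡ 7^2 = 49 ≡ 49 (mod 139)
7^4 = (7^2)^2 ≡ 49^2 = 2401 ≡ 38 (mod 139)
7^8 = (7^4)^2 ≡ 38^2 = 1444 ≡ 54 (mod 139)
7^16 = (7^8)^2 ≡ 54^2 = 2916 ≡ 136 (mod 139)
7^17 = 7^16 · 7^1 ≡ 136 · 7 ≡ 118 (mod 139).

118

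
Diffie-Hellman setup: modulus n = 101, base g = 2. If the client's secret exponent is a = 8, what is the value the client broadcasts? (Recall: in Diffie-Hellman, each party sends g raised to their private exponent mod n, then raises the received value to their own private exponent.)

Public value = 2^8 (mod 101).
2^1 ≡ 2 (mod 101)
2^2 = (2^1)^2 ≡ 2^2 = 4 ≡ 4 (mod 101)
2^4 = (2^2)^2 ≡ 4^2 = 16 ≡ 16 (mod 101)
2^8 = (2^4)^2 ≡ 16^2 = 256 ≡ 54 (mod 101)

54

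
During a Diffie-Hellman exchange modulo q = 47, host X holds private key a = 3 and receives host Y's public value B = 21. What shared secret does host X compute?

2

Shared key K = 21^3 mod 47.
21^1 ≡ 21 (mod 47)
21^2 = (21^1)^2 ≡ 21^2 = 441 ≡ 18 (mod 47)
21^3 = 21^2 · 21^1 ≡ 18 · 21 ≡ 2 (mod 47).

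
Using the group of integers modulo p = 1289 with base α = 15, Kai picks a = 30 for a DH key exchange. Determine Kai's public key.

594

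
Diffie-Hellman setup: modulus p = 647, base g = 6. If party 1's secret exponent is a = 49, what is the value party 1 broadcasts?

637

Public value = 6^49 mod 647.
6^1 ≡ 6 (mod 647)
6^2 = (6^1)^2 ≡ 6^2 = 36 ≡ 36 (mod 647)
6^4 = (6^2)^2 ≡ 36^2 = 1296 ≡ 2 (mod 647)
6^8 = (6^4)^2 ≡ 2^2 = 4 ≡ 4 (mod 647)
6^16 = (6^8)^2 ≡ 4^2 = 16 ≡ 16 (mod 647)
6^32 = (6^16)^2 ≡ 16^2 = 256 ≡ 256 (mod 647)
6^49 = 6^32 · 6^16 · 6^1 ≡ 256 · 16 · 6 ≡ 637 (mod 647).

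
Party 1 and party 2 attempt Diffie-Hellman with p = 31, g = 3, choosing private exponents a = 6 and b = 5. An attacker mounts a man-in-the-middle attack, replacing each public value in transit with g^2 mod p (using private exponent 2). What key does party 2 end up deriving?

Party 2 receives an attacker's public value M = 3^2 mod 31 instead of the honest one.
3^1 ≡ 3 (mod 31)
3^2 = (3^1)^2 ≡ 3^2 = 9 ≡ 9 (mod 31)
So M = 9. Party 2 computes K = M^5 mod 31.
9^1 ≡ 9 (mod 31)
9^2 = (9^1)^2 ≡ 9^2 = 81 ≡ 19 (mod 31)
9^4 = (9^2)^2 ≡ 19^2 = 361 ≡ 20 (mod 31)
9^5 = 9^4 · 9^1 ≡ 20 · 9 ≡ 25 (mod 31).

25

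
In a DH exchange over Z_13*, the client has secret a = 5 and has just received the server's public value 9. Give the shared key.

Shared key K = 9^5 mod 13.
9^1 ≡ 9 (mod 13)
9^2 = (9^1)^2 ≡ 9^2 = 81 ≡ 3 (mod 13)
9^4 = (9^2)^2 ≡ 3^2 = 9 ≡ 9 (mod 13)
9^5 = 9^4 · 9^1 ≡ 9 · 9 ≡ 3 (mod 13).

3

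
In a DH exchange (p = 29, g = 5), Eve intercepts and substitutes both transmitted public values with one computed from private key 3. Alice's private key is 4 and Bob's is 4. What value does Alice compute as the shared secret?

7

Alice receives Eve's public value M = 5^3 mod 29 instead of the honest one.
5^1 ≡ 5 (mod 29)
5^2 = (5^1)^2 ≡ 5^2 = 25 ≡ 25 (mod 29)
5^3 = 5^2 · 5^1 ≡ 25 · 5 ≡ 9 (mod 29).
So M = 9. Alice computes K = M^4 mod 29.
9^1 ≡ 9 (mod 29)
9^2 = (9^1)^2 ≡ 9^2 = 81 ≡ 23 (mod 29)
9^4 = (9^2)^2 ≡ 23^2 = 529 ≡ 7 (mod 29)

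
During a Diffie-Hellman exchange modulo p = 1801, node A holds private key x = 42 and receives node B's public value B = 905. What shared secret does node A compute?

336

Shared key K = 905^42 mod 1801.
905^1 ≡ 905 (mod 1801)
905^2 = (905^1)^2 ≡ 905^2 = 819025 ≡ 1371 (mod 1801)
905^4 = (905^2)^2 ≡ 1371^2 = 1879641 ≡ 1198 (mod 1801)
905^8 = (905^4)^2 ≡ 1198^2 = 1435204 ≡ 1608 (mod 1801)
905^16 = (905^8)^2 ≡ 1608^2 = 2585664 ≡ 1229 (mod 1801)
905^32 = (905^16)^2 ≡ 1229^2 = 1510441 ≡ 1203 (mod 1801)
905^42 = 905^32 · 905^8 · 905^2 ≡ 1203 · 1608 · 1371 ≡ 336 (mod 1801).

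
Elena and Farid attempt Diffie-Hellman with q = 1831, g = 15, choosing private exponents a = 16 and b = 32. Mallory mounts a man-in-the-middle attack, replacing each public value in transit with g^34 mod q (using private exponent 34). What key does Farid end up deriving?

Farid receives Mallory's public value M = 15^34 mod 1831 instead of the honest one.
15^1 ≡ 15 (mod 1831)
15^2 = (15^1)^2 ≡ 15^2 = 225 ≡ 225 (mod 1831)
15^4 = (15^2)^2 ≡ 225^2 = 50625 ≡ 1188 (mod 1831)
15^8 = (15^4)^2 ≡ 1188^2 = 1411344 ≡ 1474 (mod 1831)
15^16 = (15^8)^2 ≡ 1474^2 = 2172676 ≡ 1110 (mod 1831)
15^32 = (15^16)^2 ≡ 1110^2 = 1232100 ≡ 1668 (mod 1831)
15^34 = 15^32 · 15^2 ≡ 1668 · 225 ≡ 1776 (mod 1831).
So M = 1776. Farid computes K = M^32 mod 1831.
1776^1 ≡ 1776 (mod 1831)
1776^2 = (1776^1)^2 ≡ 1776^2 = 3154176 ≡ 1194 (mod 1831)
1776^4 = (1776^2)^2 ≡ 1194^2 = 1425636 ≡ 1118 (mod 1831)
1776^8 = (1776^4)^2 ≡ 1118^2 = 1249924 ≡ 1182 (mod 1831)
1776^16 = (1776^8)^2 ≡ 1182^2 = 1397124 ≡ 71 (mod 1831)
1776^32 = (1776^16)^2 ≡ 71^2 = 5041 ≡ 1379 (mod 1831)

1379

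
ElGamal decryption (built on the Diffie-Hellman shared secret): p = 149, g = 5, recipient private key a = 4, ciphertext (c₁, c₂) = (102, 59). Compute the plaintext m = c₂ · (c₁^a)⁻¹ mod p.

92

Shared mask s = c₁^a mod p = 102^4 mod 149.
102^1 ≡ 102 (mod 149)
102^2 = (102^1)^2 ≡ 102^2 = 10404 ≡ 123 (mod 149)
102^4 = (102^2)^2 ≡ 123^2 = 15129 ≡ 80 (mod 149)
So s = 80; s⁻¹ ≡ 95 (mod 149).
m = c₂ · s⁻¹ mod 149 = 59 · 95 mod 149 = 92.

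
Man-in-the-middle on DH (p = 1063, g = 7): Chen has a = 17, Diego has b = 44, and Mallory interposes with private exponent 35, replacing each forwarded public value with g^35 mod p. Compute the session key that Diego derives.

7

Diego receives Mallory's public value M = 7^35 mod 1063 instead of the honest one.
7^1 ≡ 7 (mod 1063)
7^2 = (7^1)^2 ≡ 7^2 = 49 ≡ 49 (mod 1063)
7^4 = (7^2)^2 ≡ 49^2 = 2401 ≡ 275 (mod 1063)
7^8 = (7^4)^2 ≡ 275^2 = 75625 ≡ 152 (mod 1063)
7^16 = (7^8)^2 ≡ 152^2 = 23104 ≡ 781 (mod 1063)
7^32 = (7^16)^2 ≡ 781^2 = 609961 ≡ 862 (mod 1063)
7^35 = 7^32 · 7^2 · 7^1 ≡ 862 · 49 · 7 ≡ 152 (mod 1063).
So M = 152. Diego computes K = M^44 mod 1063.
152^1 ≡ 152 (mod 1063)
152^2 = (152^1)^2 ≡ 152^2 = 23104 ≡ 781 (mod 1063)
152^4 = (152^2)^2 ≡ 781^2 = 609961 ≡ 862 (mod 1063)
152^8 = (152^4)^2 ≡ 862^2 = 743044 ≡ 7 (mod 1063)
152^16 = (152^8)^2 ≡ 7^2 = 49 ≡ 49 (mod 1063)
152^32 = (152^16)^2 ≡ 49^2 = 2401 ≡ 275 (mod 1063)
152^44 = 152^32 · 152^8 · 152^4 ≡ 275 · 7 · 862 ≡ 7 (mod 1063).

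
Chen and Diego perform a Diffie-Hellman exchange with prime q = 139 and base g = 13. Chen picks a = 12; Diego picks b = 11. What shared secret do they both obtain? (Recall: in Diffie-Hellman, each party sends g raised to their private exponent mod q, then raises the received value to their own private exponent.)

Chen sends A = g^a mod q = 13^12 mod 139.
13^1 ≡ 13 (mod 139)
13^2 = (13^1)^2 ≡ 13^2 = 169 ≡ 30 (mod 139)
13^4 = (13^2)^2 ≡ 30^2 = 900 ≡ 66 (mod 139)
13^8 = (13^4)^2 ≡ 66^2 = 4356 ≡ 47 (mod 139)
13^12 = 13^8 · 13^4 ≡ 47 · 66 ≡ 44 (mod 139).
So A = 44. Diego then computes K = A^b mod q = 44^11 mod 139.
44^1 ≡ 44 (mod 139)
44^2 = (44^1)^2 ≡ 44^2 = 1936 ≡ 129 (mod 139)
44^4 = (44^2)^2 ≡ 129^2 = 16641 ≡ 100 (mod 139)
44^8 = (44^4)^2 ≡ 100^2 = 10000 ≡ 131 (mod 139)
44^11 = 44^8 · 44^2 · 44^1 ≡ 131 · 129 · 44 ≡ 45 (mod 139).

45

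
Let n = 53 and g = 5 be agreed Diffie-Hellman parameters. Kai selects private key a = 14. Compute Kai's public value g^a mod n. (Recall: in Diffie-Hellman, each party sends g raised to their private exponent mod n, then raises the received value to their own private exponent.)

Public value = 5^14 mod 53.
5^1 ≡ 5 (mod 53)
5^2 = (5^1)^2 ≡ 5^2 = 25 ≡ 25 (mod 53)
5^4 = (5^2)^2 ≡ 25^2 = 625 ≡ 42 (mod 53)
5^8 = (5^4)^2 ≡ 42^2 = 1764 ≡ 15 (mod 53)
5^14 = 5^8 · 5^4 · 5^2 ≡ 15 · 42 · 25 ≡ 9 (mod 53).

9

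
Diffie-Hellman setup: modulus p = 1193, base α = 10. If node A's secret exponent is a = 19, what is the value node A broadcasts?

894

Public value = 10^19 mod 1193.
10^1 ≡ 10 (mod 1193)
10^2 = (10^1)^2 ≡ 10^2 = 100 ≡ 100 (mod 1193)
10^4 = (10^2)^2 ≡ 100^2 = 10000 ≡ 456 (mod 1193)
10^8 = (10^4)^2 ≡ 456^2 = 207936 ≡ 354 (mod 1193)
10^16 = (10^8)^2 ≡ 354^2 = 125316 ≡ 51 (mod 1193)
10^19 = 10^16 · 10^2 · 10^1 ≡ 51 · 100 · 10 ≡ 894 (mod 1193).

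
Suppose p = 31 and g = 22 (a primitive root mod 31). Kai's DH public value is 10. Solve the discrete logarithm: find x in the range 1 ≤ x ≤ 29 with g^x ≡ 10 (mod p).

Try successive powers of 22 modulo 31:
22^1 ≡ 22
22^2 ≡ 19
22^3 ≡ 15
22^4 ≡ 20
22^5 ≡ 6
22^6 ≡ 8
22^7 ≡ 21
22^8 ≡ 28
22^9 ≡ 27
22^10 ≡ 5
22^11 ≡ 17
22^12 ≡ 2
22^13 ≡ 13
22^14 ≡ 7
22^15 ≡ 30
22^16 ≡ 9
22^17 ≡ 12
22^18 ≡ 16
22^19 ≡ 11
22^20 ≡ 25
22^21 ≡ 23
22^22 ≡ 10
Found: x = 22.

22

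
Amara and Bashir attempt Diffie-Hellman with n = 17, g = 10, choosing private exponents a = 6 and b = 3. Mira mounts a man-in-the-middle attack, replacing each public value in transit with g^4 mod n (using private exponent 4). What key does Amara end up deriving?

Amara receives Mira's public value M = 10^4 mod 17 instead of the honest one.
10^1 ≡ 10 (mod 17)
10^2 = (10^1)^2 ≡ 10^2 = 100 ≡ 15 (mod 17)
10^4 = (10^2)^2 ≡ 15^2 = 225 ≡ 4 (mod 17)
So M = 4. Amara computes K = M^6 mod 17.
4^1 ≡ 4 (mod 17)
4^2 = (4^1)^2 ≡ 4^2 = 16 ≡ 16 (mod 17)
4^4 = (4^2)^2 ≡ 16^2 = 256 ≡ 1 (mod 17)
4^6 = 4^4 · 4^2 ≡ 1 · 16 ≡ 16 (mod 17).

16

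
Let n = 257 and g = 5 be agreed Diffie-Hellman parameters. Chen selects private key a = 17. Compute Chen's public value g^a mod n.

97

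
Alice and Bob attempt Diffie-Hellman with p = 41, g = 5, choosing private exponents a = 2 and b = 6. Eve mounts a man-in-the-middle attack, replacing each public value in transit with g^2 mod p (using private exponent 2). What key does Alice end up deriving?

10

Alice receives Eve's public value M = 5^2 mod 41 instead of the honest one.
5^1 ≡ 5 (mod 41)
5^2 = (5^1)^2 ≡ 5^2 = 25 ≡ 25 (mod 41)
So M = 25. Alice computes K = M^2 mod 41.
25^1 ≡ 25 (mod 41)
25^2 = (25^1)^2 ≡ 25^2 = 625 ≡ 10 (mod 41)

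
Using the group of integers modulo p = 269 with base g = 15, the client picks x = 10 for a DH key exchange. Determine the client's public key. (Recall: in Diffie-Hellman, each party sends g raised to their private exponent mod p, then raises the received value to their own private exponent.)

Public value = 15^{10} \pmod{269}.
15^1 ≡ 15 (mod 269)
15^2 = (15^1)^2 ≡ 15^2 = 225 ≡ 225 (mod 269)
15^4 = (15^2)^2 ≡ 225^2 = 50625 ≡ 53 (mod 269)
15^8 = (15^4)^2 ≡ 53^2 = 2809 ≡ 119 (mod 269)
15^10 = 15^8 · 15^2 ≡ 119 · 225 ≡ 144 (mod 269).

144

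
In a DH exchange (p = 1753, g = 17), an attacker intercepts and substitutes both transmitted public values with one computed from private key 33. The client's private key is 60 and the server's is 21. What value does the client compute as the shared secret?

467

The client receives an attacker's public value M = 17^33 mod 1753 instead of the honest one.
17^1 ≡ 17 (mod 1753)
17^2 = (17^1)^2 ≡ 17^2 = 289 ≡ 289 (mod 1753)
17^4 = (17^2)^2 ≡ 289^2 = 83521 ≡ 1130 (mod 1753)
17^8 = (17^4)^2 ≡ 1130^2 = 1276900 ≡ 716 (mod 1753)
17^16 = (17^8)^2 ≡ 716^2 = 512656 ≡ 780 (mod 1753)
17^32 = (17^16)^2 ≡ 780^2 = 608400 ≡ 109 (mod 1753)
17^33 = 17^32 · 17^1 ≡ 109 · 17 ≡ 100 (mod 1753).
So M = 100. The client computes K = M^60 mod 1753.
100^1 ≡ 100 (mod 1753)
100^2 = (100^1)^2 ≡ 100^2 = 10000 ≡ 1235 (mod 1753)
100^4 = (100^2)^2 ≡ 1235^2 = 1525225 ≡ 115 (mod 1753)
100^8 = (100^4)^2 ≡ 115^2 = 13225 ≡ 954 (mod 1753)
100^16 = (100^8)^2 ≡ 954^2 = 910116 ≡ 309 (mod 1753)
100^32 = (100^16)^2 ≡ 309^2 = 95481 ≡ 819 (mod 1753)
100^60 = 100^32 · 100^16 · 100^8 · 100^4 ≡ 819 · 309 · 954 · 115 ≡ 467 (mod 1753).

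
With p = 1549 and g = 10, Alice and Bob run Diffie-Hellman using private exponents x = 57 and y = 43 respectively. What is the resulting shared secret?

Bob sends B = g^y mod p = 10^43 mod 1549.
10^1 ≡ 10 (mod 1549)
10^2 = (10^1)^2 ≡ 10^2 = 100 ≡ 100 (mod 1549)
10^4 = (10^2)^2 ≡ 100^2 = 10000 ≡ 706 (mod 1549)
10^8 = (10^4)^2 ≡ 706^2 = 498436 ≡ 1207 (mod 1549)
10^16 = (10^8)^2 ≡ 1207^2 = 1456849 ≡ 789 (mod 1549)
10^32 = (10^16)^2 ≡ 789^2 = 622521 ≡ 1372 (mod 1549)
10^43 = 10^32 · 10^8 · 10^2 · 10^1 ≡ 1372 · 1207 · 100 · 10 ≡ 629 (mod 1549).
So B = 629. Alice then computes K = B^x mod p = 629^57 mod 1549.
629^1 ≡ 629 (mod 1549)
629^2 = (629^1)^2 ≡ 629^2 = 395641 ≡ 646 (mod 1549)
629^4 = (629^2)^2 ≡ 646^2 = 417316 ≡ 635 (mod 1549)
629^8 = (629^4)^2 ≡ 635^2 = 403225 ≡ 485 (mod 1549)
629^16 = (629^8)^2 ≡ 485^2 = 235225 ≡ 1326 (mod 1549)
629^32 = (629^16)^2 ≡ 1326^2 = 1758276 ≡ 161 (mod 1549)
629^57 = 629^32 · 629^16 · 629^8 · 629^1 ≡ 161 · 1326 · 485 · 629 ≡ 1053 (mod 1549).

1053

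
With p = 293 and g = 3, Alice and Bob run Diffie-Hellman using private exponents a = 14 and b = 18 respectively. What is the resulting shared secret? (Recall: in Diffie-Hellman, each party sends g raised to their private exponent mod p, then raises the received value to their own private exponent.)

73

Bob sends B = g^b mod p = 3^18 mod 293.
3^1 ≡ 3 (mod 293)
3^2 = (3^1)^2 ≡ 3^2 = 9 ≡ 9 (mod 293)
3^4 = (3^2)^2 ≡ 9^2 = 81 ≡ 81 (mod 293)
3^8 = (3^4)^2 ≡ 81^2 = 6561 ≡ 115 (mod 293)
3^16 = (3^8)^2 ≡ 115^2 = 13225 ≡ 40 (mod 293)
3^18 = 3^16 · 3^2 ≡ 40 · 9 ≡ 67 (mod 293).
So B = 67. Alice then computes K = B^a mod p = 67^14 mod 293.
67^1 ≡ 67 (mod 293)
67^2 = (67^1)^2 ≡ 67^2 = 4489 ≡ 94 (mod 293)
67^4 = (67^2)^2 ≡ 94^2 = 8836 ≡ 46 (mod 293)
67^8 = (67^4)^2 ≡ 46^2 = 2116 ≡ 65 (mod 293)
67^14 = 67^8 · 67^4 · 67^2 ≡ 65 · 46 · 94 ≡ 73 (mod 293).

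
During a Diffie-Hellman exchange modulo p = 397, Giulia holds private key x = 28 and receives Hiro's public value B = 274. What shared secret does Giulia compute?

Shared key K = 274^28 mod 397.
274^1 ≡ 274 (mod 397)
274^2 = (274^1)^2 ≡ 274^2 = 75076 ≡ 43 (mod 397)
274^4 = (274^2)^2 ≡ 43^2 = 1849 ≡ 261 (mod 397)
274^8 = (274^4)^2 ≡ 261^2 = 68121 ≡ 234 (mod 397)
274^16 = (274^8)^2 ≡ 234^2 = 54756 ≡ 367 (mod 397)
274^28 = 274^16 · 274^8 · 274^4 ≡ 367 · 234 · 261 ≡ 332 (mod 397).

332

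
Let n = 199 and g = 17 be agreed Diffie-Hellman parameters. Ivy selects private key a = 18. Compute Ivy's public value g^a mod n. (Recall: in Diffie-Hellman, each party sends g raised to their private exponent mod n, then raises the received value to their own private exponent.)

Public value = 17^18 mod 199.
17^1 ≡ 17 (mod 199)
17^2 = (17^1)^2 ≡ 17^2 = 289 ≡ 90 (mod 199)
17^4 = (17^2)^2 ≡ 90^2 = 8100 ≡ 140 (mod 199)
17^8 = (17^4)^2 ≡ 140^2 = 19600 ≡ 98 (mod 199)
17^16 = (17^8)^2 ≡ 98^2 = 9604 ≡ 52 (mod 199)
17^18 = 17^16 · 17^2 ≡ 52 · 90 ≡ 103 (mod 199).

103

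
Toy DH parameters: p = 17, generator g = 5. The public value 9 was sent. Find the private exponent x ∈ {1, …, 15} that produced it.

10

Try successive powers of 5 modulo 17:
5^1 ≡ 5
5^2 ≡ 8
5^3 ≡ 6
5^4 ≡ 13
5^5 ≡ 14
5^6 ≡ 2
5^7 ≡ 10
5^8 ≡ 16
5^9 ≡ 12
5^10 ≡ 9
Found: x = 10.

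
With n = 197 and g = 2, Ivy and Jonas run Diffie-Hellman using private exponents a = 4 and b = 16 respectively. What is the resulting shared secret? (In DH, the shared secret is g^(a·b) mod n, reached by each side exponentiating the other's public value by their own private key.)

Ivy sends A = g^a mod n = 2^4 mod 197.
2^1 ≡ 2 (mod 197)
2^2 = (2^1)^2 ≡ 2^2 = 4 ≡ 4 (mod 197)
2^4 = (2^2)^2 ≡ 4^2 = 16 ≡ 16 (mod 197)
So A = 16. Jonas then computes K = A^b mod n = 16^16 mod 197.
16^1 ≡ 16 (mod 197)
16^2 = (16^1)^2 ≡ 16^2 = 256 ≡ 59 (mod 197)
16^4 = (16^2)^2 ≡ 59^2 = 3481 ≡ 132 (mod 197)
16^8 = (16^4)^2 ≡ 132^2 = 17424 ≡ 88 (mod 197)
16^16 = (16^8)^2 ≡ 88^2 = 7744 ≡ 61 (mod 197)

61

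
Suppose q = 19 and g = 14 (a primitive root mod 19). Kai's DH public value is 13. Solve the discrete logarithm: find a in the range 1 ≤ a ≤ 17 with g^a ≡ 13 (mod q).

11

Try successive powers of 14 modulo 19:
14^1 ≡ 14
14^2 ≡ 6
14^3 ≡ 8
14^4 ≡ 17
14^5 ≡ 10
14^6 ≡ 7
14^7 ≡ 3
14^8 ≡ 4
14^9 ≡ 18
14^10 ≡ 5
14^11 ≡ 13
Found: a = 11.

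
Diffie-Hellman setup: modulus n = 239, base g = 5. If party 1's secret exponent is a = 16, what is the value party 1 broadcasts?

2

Public value = 5^16 (mod 239).
5^1 ≡ 5 (mod 239)
5^2 = (5^1)^2 ≡ 5^2 = 25 ≡ 25 (mod 239)
5^4 = (5^2)^2 ≡ 25^2 = 625 ≡ 147 (mod 239)
5^8 = (5^4)^2 ≡ 147^2 = 21609 ≡ 99 (mod 239)
5^16 = (5^8)^2 ≡ 99^2 = 9801 ≡ 2 (mod 239)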